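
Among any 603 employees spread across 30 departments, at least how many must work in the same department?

The 603 employees fall into 30 departments.
If each of the 30 departments held at most 20, the total would be at most 30 × 20 = 600 < 603, a contradiction.
So at least one holds ⌈603/30⌉ = 21.

21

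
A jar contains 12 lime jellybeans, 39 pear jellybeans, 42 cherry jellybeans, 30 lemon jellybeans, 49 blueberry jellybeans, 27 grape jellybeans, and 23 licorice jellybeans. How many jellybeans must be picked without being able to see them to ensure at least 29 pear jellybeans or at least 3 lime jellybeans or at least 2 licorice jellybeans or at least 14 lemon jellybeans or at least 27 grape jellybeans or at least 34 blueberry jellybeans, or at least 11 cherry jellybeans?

Each of the 7 flavors has its own threshold; avoid all of them simultaneously.
The worst case stops just short of every target: 2 lime, 28 pear, 10 cherry, 13 lemon, 33 blueberry, 26 grape, 1 licorice — 2 + 28 + 10 + 13 + 33 + 26 + 1 = 113 jellybeans.
One more jellybean must push some flavor to its target, so 113 + 1 = 114.

114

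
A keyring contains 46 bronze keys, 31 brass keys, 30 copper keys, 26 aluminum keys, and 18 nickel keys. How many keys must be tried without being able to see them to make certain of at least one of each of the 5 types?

The hardest type to obtain is nickel: we could draw every other key first — 151 − 18 = 133 keys — without a single nickel one.
The next draw must be nickel, so 133 + 1 = 134.

134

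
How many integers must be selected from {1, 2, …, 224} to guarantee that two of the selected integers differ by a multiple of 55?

Group the integers by remainder mod 55; there are 55 residue classes, each nonempty in this range.
Choosing one from each class (55 integers) avoids any shared remainder.
One more choice must repeat a class, so two differ by a multiple of 55. Hence 55 + 1 = 56.

56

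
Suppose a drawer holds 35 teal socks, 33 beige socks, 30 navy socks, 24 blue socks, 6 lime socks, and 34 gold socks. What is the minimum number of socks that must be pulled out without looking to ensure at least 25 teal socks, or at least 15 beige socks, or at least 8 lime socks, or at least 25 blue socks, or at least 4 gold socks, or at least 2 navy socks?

73

Each of the 6 colors has its own threshold; avoid all of them simultaneously.
The worst case stops just short of every target: 24 teal, 14 beige, 1 navy, 24 blue, all 6 lime, 3 gold — 24 + 14 + 1 + 24 + 6 + 3 = 72 socks.
One more sock must push some color to its target, so 72 + 1 = 73.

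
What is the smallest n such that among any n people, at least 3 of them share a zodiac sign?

There are 12 zodiac signs acting as pigeonholes.
With 12 × 2 = 24 people we could place exactly 2 in each, with no class reaching 3.
One more forces some class to hold 3, so 24 + 1 = 25.

25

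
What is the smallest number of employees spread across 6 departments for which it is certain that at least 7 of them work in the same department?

There are 6 departments acting as pigeonholes.
With 6 × 6 = 36 employees we could place exactly 6 in each, with no class reaching 7.
One more forces some class to hold 7, so 36 + 1 = 37.

37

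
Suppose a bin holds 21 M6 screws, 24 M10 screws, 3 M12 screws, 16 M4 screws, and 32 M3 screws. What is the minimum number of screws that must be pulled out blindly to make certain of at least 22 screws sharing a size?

83

Treat the 5 sizes as pigeonholes.
In the worst case we take at most 21 of each size, but all 3 M12 and all 16 M4 (fewer than 21), giving 21 + 21 + 3 + 16 + 21 = 82.
One more screw then forces some size to 22, so 82 + 1 = 83.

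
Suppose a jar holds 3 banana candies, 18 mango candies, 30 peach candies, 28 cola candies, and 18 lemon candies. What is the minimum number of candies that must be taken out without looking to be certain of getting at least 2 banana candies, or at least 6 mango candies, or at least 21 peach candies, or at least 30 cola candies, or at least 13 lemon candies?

Each of the 5 flavors has its own threshold; avoid all of them simultaneously.
The worst case stops just short of every target: 1 banana, 5 mango, 20 peach, all 28 cola, 12 lemon — 1 + 5 + 20 + 28 + 12 = 66 candies.
One more candy must push some flavor to its target, so 66 + 1 = 67.

67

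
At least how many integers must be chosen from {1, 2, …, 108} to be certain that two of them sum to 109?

55

Partition {1, …, 108} into 54 pairs: {1,108}, {2,107}, …, {54,55}.
Choosing 54 integers — say the integers 1 through 54 — takes one from each pair and avoids the property.
Choosing 55 forces two into the same pair by pigeonhole, and those sum to 109. So 55.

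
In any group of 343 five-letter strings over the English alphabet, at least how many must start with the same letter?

14

If each of the 26 possible first letters held at most 13, the total would be at most 26 × 13 = 338 < 343, a contradiction.
So at least one holds ⌈343/26⌉ = 14.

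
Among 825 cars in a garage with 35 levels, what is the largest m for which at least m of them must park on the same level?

The 825 cars fall into 35 levels.
If each of the 35 levels held at most 23, the total would be at most 35 × 23 = 805 < 825, a contradiction.
So at least one holds ⌈825/35⌉ = 24.

24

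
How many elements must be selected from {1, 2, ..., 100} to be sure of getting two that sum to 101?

51

Partition {1, …, 100} into 50 pairs: {1,100}, {2,99}, …, {50,51}.
Choosing 50 integers — say the integers 1 through 50 — takes one from each pair and avoids the property.
Choosing 51 forces two into the same pair by pigeonhole, and those sum to 101. So 51.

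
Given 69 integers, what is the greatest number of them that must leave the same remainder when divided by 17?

If each of the 17 residue classes modulo 17 held at most 4, the total would be at most 17 × 4 = 68 < 69, a contradiction.
So at least one holds ⌈69/17⌉ = 5.

5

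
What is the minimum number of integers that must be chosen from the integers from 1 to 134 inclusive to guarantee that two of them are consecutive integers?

68

Partition {1, …, 134} into 67 pairs: {1,2}, {3,4}, …, {133,134}.
Choosing 67 integers — say the 67 even numbers 2, 4, …, 134 — takes one from each pair and avoids the property.
Choosing 68 forces two into the same pair by pigeonhole, and those are consecutive. So 68.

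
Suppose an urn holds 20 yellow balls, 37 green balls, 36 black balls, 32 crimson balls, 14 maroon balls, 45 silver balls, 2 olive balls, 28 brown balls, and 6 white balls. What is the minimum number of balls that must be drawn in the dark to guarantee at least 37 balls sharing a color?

211

Treat the 9 colors as pigeonholes.
In the worst case we take at most 36 of each color, but all 20 yellow, all 32 crimson, all 14 maroon, all 2 olive, all 28 brown, and all 6 white (fewer than 36), giving 20 + 36 + 36 + 32 + 14 + 36 + 2 + 28 + 6 = 210.
One more ball then forces some color to 37, so 210 + 1 = 211.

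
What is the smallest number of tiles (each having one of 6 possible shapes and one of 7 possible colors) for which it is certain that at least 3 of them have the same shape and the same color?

There are 6 × 7 = 42 (shape, color) combinations acting as pigeonholes.
With 42 × 2 = 84 tiles we could place exactly 2 in each, with no (shape, color) pair reaching 3.
One more forces some (shape, color) pair to hold 3, so 84 + 1 = 85.

85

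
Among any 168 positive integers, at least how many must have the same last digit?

There are 10 possible last digits, which serve as the pigeonholes.
If each of the 10 possible last digits held at most 16, the total would be at most 10 × 16 = 160 < 168, a contradiction.
So at least one holds ⌈168/10⌉ = 17.

17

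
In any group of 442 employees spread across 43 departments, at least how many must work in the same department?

11

If each of the 43 departments held at most 10, the total would be at most 43 × 10 = 430 < 442, a contradiction.
So at least one holds ⌈442/43⌉ = 11.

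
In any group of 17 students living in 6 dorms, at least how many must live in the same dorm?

If each of the 6 dorms held at most 2, the total would be at most 6 × 2 = 12 < 17, a contradiction.
So at least one holds ⌈17/6⌉ = 3.

3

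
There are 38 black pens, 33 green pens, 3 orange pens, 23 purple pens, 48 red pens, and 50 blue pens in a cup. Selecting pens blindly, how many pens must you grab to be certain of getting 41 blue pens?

186

The worst case draws every non-blue pen first: 38 + 33 + 3 + 23 + 48 = 145.
The next 41 draws are then forced to be blue, giving 145 + 41 = 186.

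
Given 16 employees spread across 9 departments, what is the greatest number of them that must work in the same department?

2

The 16 employees fall into 9 departments.
If each of the 9 departments held at most 1, the total would be at most 9 × 1 = 9 < 16, a contradiction.
So at least one holds ⌈16/9⌉ = 2.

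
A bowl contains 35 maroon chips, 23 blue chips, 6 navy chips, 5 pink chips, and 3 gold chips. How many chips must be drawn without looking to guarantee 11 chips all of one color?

35

In the worst case we take at most 10 of each color, but all 6 navy, all 5 pink, and all 3 gold (fewer than 10), giving 10 + 10 + 6 + 5 + 3 = 34.
One more chip then forces some color to 11, so 34 + 1 = 35.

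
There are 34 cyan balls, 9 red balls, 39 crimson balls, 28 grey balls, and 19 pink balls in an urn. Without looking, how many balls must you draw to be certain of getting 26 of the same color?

104

In the worst case we take at most 25 of each color, but all 9 red and all 19 pink (fewer than 25), giving 25 + 9 + 25 + 25 + 19 = 103.
One more ball then forces some color to 26, so 103 + 1 = 104.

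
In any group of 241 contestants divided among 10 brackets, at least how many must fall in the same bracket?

If each of the 10 brackets held at most 24, the total would be at most 10 × 24 = 240 < 241, a contradiction.
So at least one holds ⌈241/10⌉ = 25.

25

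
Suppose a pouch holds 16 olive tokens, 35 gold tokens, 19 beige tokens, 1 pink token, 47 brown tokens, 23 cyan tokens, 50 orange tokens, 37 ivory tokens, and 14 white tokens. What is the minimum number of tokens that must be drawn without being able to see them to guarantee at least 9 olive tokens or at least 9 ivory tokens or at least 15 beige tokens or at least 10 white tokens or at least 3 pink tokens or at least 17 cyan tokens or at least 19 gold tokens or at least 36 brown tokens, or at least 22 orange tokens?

131

Each of the 9 colors has its own threshold; avoid all of them simultaneously.
The worst case stops just short of every target: 8 olive, 18 gold, 14 beige, all 1 pink, 35 brown, 16 cyan, 21 orange, 8 ivory, 9 white — 8 + 18 + 14 + 1 + 35 + 16 + 21 + 8 + 9 = 130 tokens.
One more token must push some color to its target, so 130 + 1 = 131.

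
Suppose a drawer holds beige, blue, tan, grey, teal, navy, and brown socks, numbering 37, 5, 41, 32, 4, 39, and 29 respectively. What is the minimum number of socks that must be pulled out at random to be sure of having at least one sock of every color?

184

The hardest color to obtain is teal: we could draw every other sock first — 187 − 4 = 183 socks — without a single teal one.
The next draw must be teal, so 183 + 1 = 184.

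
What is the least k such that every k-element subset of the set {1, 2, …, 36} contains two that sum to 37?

Partition {1, …, 36} into 18 pairs: {1,36}, {2,35}, …, {18,19}.
Choosing 18 integers — say the integers 1 through 18 — takes one from each pair and avoids the property.
Choosing 19 forces two into the same pair by pigeonhole, and those sum to 37. So 19.

19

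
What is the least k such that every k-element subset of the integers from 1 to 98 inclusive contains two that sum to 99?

Partition {1, …, 98} into 49 pairs: {1,98}, {2,97}, …, {49,50}.
Choosing 49 integers — say the integers 1 through 49 — takes one from each pair and avoids the property.
Choosing 50 forces two into the same pair by pigeonhole, and those sum to 99. So 50.

50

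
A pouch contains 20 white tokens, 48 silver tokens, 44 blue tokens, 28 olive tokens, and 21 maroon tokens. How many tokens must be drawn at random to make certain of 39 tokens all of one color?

Treat the 5 colors as pigeonholes.
In the worst case we take at most 38 of each color, but all 20 white, all 28 olive, and all 21 maroon (fewer than 38), giving 20 + 38 + 38 + 28 + 21 = 145.
One more token then forces some color to 39, so 145 + 1 = 146.

146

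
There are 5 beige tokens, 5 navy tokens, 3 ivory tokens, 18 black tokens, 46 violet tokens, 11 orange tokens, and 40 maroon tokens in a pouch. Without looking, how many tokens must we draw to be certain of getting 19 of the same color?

Treat the 7 colors as pigeonholes.
In the worst case we take at most 18 of each color, but all 5 beige, all 5 navy, all 3 ivory, and all 11 orange (fewer than 18), giving 5 + 5 + 3 + 18 + 18 + 11 + 18 = 78.
One more token then forces some color to 19, so 78 + 1 = 79.

79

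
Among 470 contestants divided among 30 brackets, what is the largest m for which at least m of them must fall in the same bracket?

If each of the 30 brackets held at most 15, the total would be at most 30 × 15 = 450 < 470, a contradiction.
So at least one holds ⌈470/30⌉ = 16.

16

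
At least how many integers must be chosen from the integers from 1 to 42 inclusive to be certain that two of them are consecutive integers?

Partition {1, …, 42} into 21 pairs: {1,2}, {3,4}, …, {41,42}.
Choosing 21 integers — say the 21 even numbers 2, 4, …, 42 — takes one from each pair and avoids the property.
Choosing 22 forces two into the same pair by pigeonhole, and those are consecutive. So 22.

22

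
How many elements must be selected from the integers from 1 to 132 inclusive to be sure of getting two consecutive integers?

67

Partition {1, …, 132} into 66 pairs: {1,2}, {3,4}, …, {131,132}.
Choosing 66 integers — say the 66 even numbers 2, 4, …, 132 — takes one from each pair and avoids the property.
Choosing 67 forces two into the same pair by pigeonhole, and those are consecutive. So 67.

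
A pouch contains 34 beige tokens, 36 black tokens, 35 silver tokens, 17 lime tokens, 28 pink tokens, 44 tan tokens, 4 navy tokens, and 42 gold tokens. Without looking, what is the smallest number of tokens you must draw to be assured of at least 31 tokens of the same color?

Treat the 8 colors as pigeonholes.
In the worst case we take at most 30 of each color, but all 17 lime, all 28 pink, and all 4 navy (fewer than 30), giving 30 + 30 + 30 + 17 + 28 + 30 + 4 + 30 = 199.
One more token then forces some color to 31, so 199 + 1 = 200.

200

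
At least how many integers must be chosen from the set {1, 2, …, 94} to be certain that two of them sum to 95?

48

Partition {1, …, 94} into 47 pairs: {1,94}, {2,93}, …, {47,48}.
Choosing 47 integers — say the integers 1 through 47 — takes one from each pair and avoids the property.
Choosing 48 forces two into the same pair by pigeonhole, and those sum to 95. So 48.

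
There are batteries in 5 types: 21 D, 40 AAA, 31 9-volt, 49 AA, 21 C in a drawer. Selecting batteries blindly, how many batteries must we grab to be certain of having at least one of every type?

142

The hardest type to obtain is D: we could draw every other battery first — 162 − 21 = 141 batteries — without a single D one.
The next draw must be D, so 141 + 1 = 142.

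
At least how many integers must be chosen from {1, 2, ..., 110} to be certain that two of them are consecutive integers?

Partition {1, …, 110} into 55 pairs: {1,2}, {3,4}, …, {109,110}.
Choosing 55 integers — say the 55 even numbers 2, 4, …, 110 — takes one from each pair and avoids the property.
Choosing 56 forces two into the same pair by pigeonhole, and those are consecutive. So 56.

56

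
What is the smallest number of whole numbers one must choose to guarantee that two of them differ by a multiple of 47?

48

Two integers differ by a multiple of 47 exactly when they share a remainder mod 47.
There are 47 residue classes mod 47, so 47 integers can all lie in distinct classes.
One more integer must repeat a residue, giving a difference divisible by 47. So n = 47 + 1 = 48.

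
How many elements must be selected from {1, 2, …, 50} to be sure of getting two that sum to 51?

26

Partition {1, …, 50} into 25 pairs: {1,50}, {2,49}, …, {25,26}.
Choosing 25 integers — say the integers 1 through 25 — takes one from each pair and avoids the property.
Choosing 26 forces two into the same pair by pigeonhole, and those sum to 51. So 26.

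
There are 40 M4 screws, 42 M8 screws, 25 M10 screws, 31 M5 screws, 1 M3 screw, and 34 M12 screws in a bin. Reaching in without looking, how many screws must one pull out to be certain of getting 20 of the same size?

Treat the 6 sizes as pigeonholes.
In the worst case we take at most 19 of each size, but all 1 M3 (fewer than 19), giving 19 + 19 + 19 + 19 + 1 + 19 = 96.
One more screw then forces some size to 20, so 96 + 1 = 97.

97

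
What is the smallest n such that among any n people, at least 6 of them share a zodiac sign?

61

There are 12 zodiac signs acting as pigeonholes.
With 12 × 5 = 60 people we could place exactly 5 in each, with no class reaching 6.
One more forces some class to hold 6, so 60 + 1 = 61.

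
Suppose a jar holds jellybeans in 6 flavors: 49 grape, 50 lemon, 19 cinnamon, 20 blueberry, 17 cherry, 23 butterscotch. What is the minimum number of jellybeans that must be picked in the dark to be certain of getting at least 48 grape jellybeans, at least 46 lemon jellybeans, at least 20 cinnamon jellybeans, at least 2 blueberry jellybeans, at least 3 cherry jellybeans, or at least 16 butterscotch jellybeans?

130

The worst case stops just short of every target: 47 grape, 45 lemon, 19 cinnamon, 1 blueberry, 2 cherry, 15 butterscotch — 47 + 45 + 19 + 1 + 2 + 15 = 129 jellybeans.
One more jellybean must push some flavor to its target, so 129 + 1 = 130.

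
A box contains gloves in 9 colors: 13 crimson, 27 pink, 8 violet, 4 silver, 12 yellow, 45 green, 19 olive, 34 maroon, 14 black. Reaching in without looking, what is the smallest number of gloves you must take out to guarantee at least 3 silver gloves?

175

To avoid silver gloves as long as possible, exhaust the other 8 colors first.
The worst case draws every non-silver glove first: 13 + 27 + 8 + 12 + 45 + 19 + 34 + 14 = 172.
The next 3 draws are then forced to be silver, giving 172 + 3 = 175.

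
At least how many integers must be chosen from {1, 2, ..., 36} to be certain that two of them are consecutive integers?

Partition {1, …, 36} into 18 pairs: {1,2}, {3,4}, …, {35,36}.
Choosing 18 integers — say the 18 even numbers 2, 4, …, 36 — takes one from each pair and avoids the property.
Choosing 19 forces two into the same pair by pigeonhole, and those are consecutive. So 19.

19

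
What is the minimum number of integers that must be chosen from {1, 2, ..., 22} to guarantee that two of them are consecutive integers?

12

Partition {1, …, 22} into 11 pairs: {1,2}, {3,4}, …, {21,22}.
Choosing 11 integers — say the 11 even numbers 2, 4, …, 22 — takes one from each pair and avoids the property.
Choosing 12 forces two into the same pair by pigeonhole, and those are consecutive. So 12.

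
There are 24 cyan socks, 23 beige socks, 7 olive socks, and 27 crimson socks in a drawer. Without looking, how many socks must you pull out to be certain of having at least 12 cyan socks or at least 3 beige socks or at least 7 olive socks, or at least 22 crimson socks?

The worst case stops just short of every target: 11 cyan, 2 beige, 6 olive, 21 crimson — 11 + 2 + 6 + 21 = 40 socks.
One more sock must push some color to its target, so 40 + 1 = 41.

41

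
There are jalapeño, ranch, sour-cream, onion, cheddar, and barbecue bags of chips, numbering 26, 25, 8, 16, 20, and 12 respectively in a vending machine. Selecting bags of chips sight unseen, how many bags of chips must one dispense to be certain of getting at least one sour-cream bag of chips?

The worst case draws every non-sour-cream bag of chips first: 26 + 25 + 16 + 20 + 12 = 99.
The next draw is then forced to be sour-cream, giving 99 + 1 = 100.

100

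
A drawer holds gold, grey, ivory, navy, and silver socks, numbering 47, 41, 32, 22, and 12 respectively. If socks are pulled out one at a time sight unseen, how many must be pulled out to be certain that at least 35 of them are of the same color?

Treat the 5 colors as pigeonholes.
In the worst case we take at most 34 of each color, but all 32 ivory, all 22 navy, and all 12 silver (fewer than 34), giving 34 + 34 + 32 + 22 + 12 = 134.
One more sock then forces some color to 35, so 134 + 1 = 135.

135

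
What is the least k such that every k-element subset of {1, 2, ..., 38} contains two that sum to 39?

Partition {1, …, 38} into 19 pairs: {1,38}, {2,37}, …, {19,20}.
Choosing 19 integers — say the integers 1 through 19 — takes one from each pair and avoids the property.
Choosing 20 forces two into the same pair by pigeonhole, and those sum to 39. So 20.

20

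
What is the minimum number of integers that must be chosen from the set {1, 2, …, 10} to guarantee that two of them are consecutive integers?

6

Partition {1, …, 10} into 5 pairs: {1,2}, {3,4}, …, {9,10}.
Choosing 5 integers — say the 5 even numbers 2, 4, …, 10 — takes one from each pair and avoids the property.
Choosing 6 forces two into the same pair by pigeonhole, and those are consecutive. So 6.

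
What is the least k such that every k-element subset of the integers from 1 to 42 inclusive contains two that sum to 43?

Partition {1, …, 42} into 21 pairs: {1,42}, {2,41}, …, {21,22}.
Choosing 21 integers — say the integers 1 through 21 — takes one from each pair and avoids the property.
Choosing 22 forces two into the same pair by pigeonhole, and those sum to 43. So 22.

22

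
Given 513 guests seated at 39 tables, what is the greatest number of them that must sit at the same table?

The 513 guests fall into 39 tables.
If each of the 39 tables held at most 13, the total would be at most 39 × 13 = 507 < 513, a contradiction.
So at least one holds ⌈513/39⌉ = 14.

14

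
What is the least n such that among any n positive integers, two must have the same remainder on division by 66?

67

Two integers differ by a multiple of 66 exactly when they share a remainder mod 66.
There are 66 residue classes mod 66, so 66 integers can all lie in distinct classes.
One more integer must repeat a residue, giving a difference divisible by 66. So n = 66 + 1 = 67.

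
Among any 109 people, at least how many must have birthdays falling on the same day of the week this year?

16

There are 7 days of the week, which serve as the pigeonholes.
If each of the 7 days of the week held at most 15, the total would be at most 7 × 15 = 105 < 109, a contradiction.
So at least one holds ⌈109/7⌉ = 16.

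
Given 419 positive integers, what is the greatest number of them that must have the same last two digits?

There are 100 possible two-digit endings, which serve as the pigeonholes.
If each of the 100 possible two-digit endings held at most 4, the total would be at most 100 × 4 = 400 < 419, a contradiction.
So at least one holds ⌈419/100⌉ = 5.

5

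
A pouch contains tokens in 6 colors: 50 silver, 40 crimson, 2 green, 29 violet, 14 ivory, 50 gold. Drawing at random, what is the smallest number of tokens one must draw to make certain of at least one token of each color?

The hardest color to obtain is green: we could draw every other token first — 185 − 2 = 183 tokens — without a single green one.
The next draw must be green, so 183 + 1 = 184.

184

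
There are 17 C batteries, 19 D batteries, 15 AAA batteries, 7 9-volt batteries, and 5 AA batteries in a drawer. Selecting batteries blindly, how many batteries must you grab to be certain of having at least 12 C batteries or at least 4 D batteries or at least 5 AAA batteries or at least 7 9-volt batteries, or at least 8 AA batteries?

30

The worst case stops just short of every target: 11 C, 3 D, 4 AAA, 6 9-volt, all 5 AA — 11 + 3 + 4 + 6 + 5 = 29 batteries.
One more battery must push some type to its target, so 29 + 1 = 30.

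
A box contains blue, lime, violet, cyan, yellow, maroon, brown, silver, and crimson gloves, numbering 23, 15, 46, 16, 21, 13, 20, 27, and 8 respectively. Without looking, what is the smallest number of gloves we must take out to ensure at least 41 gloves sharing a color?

Treat the 9 colors as pigeonholes.
In the worst case we take at most 40 of each color, but all 23 blue, all 15 lime, all 16 cyan, all 21 yellow, all 13 maroon, all 20 brown, all 27 silver, and all 8 crimson (fewer than 40), giving 23 + 15 + 40 + 16 + 21 + 13 + 20 + 27 + 8 = 183.
One more glove then forces some color to 41, so 183 + 1 = 184.

184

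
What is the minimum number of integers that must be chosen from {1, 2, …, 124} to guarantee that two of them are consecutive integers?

63

Partition {1, …, 124} into 62 pairs: {1,2}, {3,4}, …, {123,124}.
Choosing 62 integers — say the 62 even numbers 2, 4, …, 124 — takes one from each pair and avoids the property.
Choosing 63 forces two into the same pair by pigeonhole, and those are consecutive. So 63.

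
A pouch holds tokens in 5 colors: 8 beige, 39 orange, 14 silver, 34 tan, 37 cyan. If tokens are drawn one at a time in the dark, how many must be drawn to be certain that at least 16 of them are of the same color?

Treat the 5 colors as pigeonholes.
In the worst case we take at most 15 of each color, but all 8 beige and all 14 silver (fewer than 15), giving 8 + 15 + 14 + 15 + 15 = 67.
One more token then forces some color to 16, so 67 + 1 = 68.

68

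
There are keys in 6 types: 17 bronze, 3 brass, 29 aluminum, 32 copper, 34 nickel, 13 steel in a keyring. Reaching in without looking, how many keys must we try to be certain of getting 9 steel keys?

124

The worst case draws every non-steel key first: 17 + 3 + 29 + 32 + 34 = 115.
The next 9 draws are then forced to be steel, giving 115 + 9 = 124.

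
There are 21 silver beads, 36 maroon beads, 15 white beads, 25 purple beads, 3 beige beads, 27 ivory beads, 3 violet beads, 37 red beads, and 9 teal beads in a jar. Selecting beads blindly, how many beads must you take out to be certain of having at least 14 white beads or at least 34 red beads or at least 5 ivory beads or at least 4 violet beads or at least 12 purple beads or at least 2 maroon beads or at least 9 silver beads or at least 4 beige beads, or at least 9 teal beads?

85

The worst case stops just short of every target: 8 silver, 1 maroon, 13 white, 11 purple, 3 beige, 4 ivory, 3 violet, 33 red, 8 teal — 8 + 1 + 13 + 11 + 3 + 4 + 3 + 33 + 8 = 84 beads.
One more bead must push some color to its target, so 84 + 1 = 85.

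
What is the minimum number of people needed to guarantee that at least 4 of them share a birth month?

37

There are 12 months of the year acting as pigeonholes.
With 12 × 3 = 36 people we could place exactly 3 in each, with no class reaching 4.
One more forces some class to hold 4, so 36 + 1 = 37.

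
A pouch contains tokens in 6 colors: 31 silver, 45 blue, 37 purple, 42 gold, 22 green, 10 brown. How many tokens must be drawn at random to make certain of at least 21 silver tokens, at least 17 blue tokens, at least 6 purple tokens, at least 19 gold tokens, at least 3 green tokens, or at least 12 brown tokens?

The worst case stops just short of every target: 20 silver, 16 blue, 5 purple, 18 gold, 2 green, all 10 brown — 20 + 16 + 5 + 18 + 2 + 10 = 71 tokens.
One more token must push some color to its target, so 71 + 1 = 72.

72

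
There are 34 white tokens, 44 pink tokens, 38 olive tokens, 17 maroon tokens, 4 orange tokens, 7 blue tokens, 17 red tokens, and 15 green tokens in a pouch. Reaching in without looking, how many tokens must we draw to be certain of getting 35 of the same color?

163

In the worst case we take at most 34 of each color, but all 17 maroon, all 4 orange, all 7 blue, all 17 red, and all 15 green (fewer than 34), giving 34 + 34 + 34 + 17 + 4 + 7 + 17 + 15 = 162.
One more token then forces some color to 35, so 162 + 1 = 163.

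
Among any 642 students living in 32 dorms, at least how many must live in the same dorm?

21

The 642 students fall into 32 dorms.
If each of the 32 dorms held at most 20, the total would be at most 32 × 20 = 640 < 642, a contradiction.
So at least one holds ⌈642/32⌉ = 21.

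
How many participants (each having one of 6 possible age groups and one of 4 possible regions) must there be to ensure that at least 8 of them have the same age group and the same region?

169

There are 6 × 4 = 24 (age group, region) combinations acting as pigeonholes.
With 24 × 7 = 168 participants we could place exactly 7 in each, with no (age group, region) pair reaching 8.
One more forces some (age group, region) pair to hold 8, so 168 + 1 = 169.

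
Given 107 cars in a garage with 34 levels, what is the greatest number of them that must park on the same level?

The 107 cars fall into 34 levels.
If each of the 34 levels held at most 3, the total would be at most 34 × 3 = 102 < 107, a contradiction.
So at least one holds ⌈107/34⌉ = 4.

4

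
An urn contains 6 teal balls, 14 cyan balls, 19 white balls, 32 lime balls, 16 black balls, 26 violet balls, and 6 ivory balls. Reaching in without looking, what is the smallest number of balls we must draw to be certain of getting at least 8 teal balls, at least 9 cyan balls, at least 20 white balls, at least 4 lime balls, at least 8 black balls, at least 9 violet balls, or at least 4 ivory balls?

Each of the 7 colors has its own threshold; avoid all of them simultaneously.
The worst case stops just short of every target: all 6 teal, 8 cyan, 19 white, 3 lime, 7 black, 8 violet, 3 ivory — 6 + 8 + 19 + 3 + 7 + 8 + 3 = 54 balls.
One more ball must push some color to its target, so 54 + 1 = 55.

55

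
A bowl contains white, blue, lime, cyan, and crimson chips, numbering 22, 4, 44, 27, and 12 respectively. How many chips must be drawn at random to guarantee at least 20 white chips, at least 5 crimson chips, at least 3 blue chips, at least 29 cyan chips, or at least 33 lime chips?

The worst case stops just short of every target: 19 white, 2 blue, 32 lime, all 27 cyan, 4 crimson — 19 + 2 + 32 + 27 + 4 = 84 chips.
One more chip must push some color to its target, so 84 + 1 = 85.

85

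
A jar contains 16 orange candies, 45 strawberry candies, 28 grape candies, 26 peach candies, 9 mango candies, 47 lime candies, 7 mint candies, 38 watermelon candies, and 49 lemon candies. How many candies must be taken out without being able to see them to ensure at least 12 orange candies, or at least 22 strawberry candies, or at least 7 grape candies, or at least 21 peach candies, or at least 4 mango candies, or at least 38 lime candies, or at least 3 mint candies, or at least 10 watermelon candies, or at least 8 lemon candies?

117

Each of the 9 flavors has its own threshold; avoid all of them simultaneously.
The worst case stops just short of every target: 11 orange, 21 strawberry, 6 grape, 20 peach, 3 mango, 37 lime, 2 mint, 9 watermelon, 7 lemon — 11 + 21 + 6 + 20 + 3 + 37 + 2 + 9 + 7 = 116 candies.
One more candy must push some flavor to its target, so 116 + 1 = 117.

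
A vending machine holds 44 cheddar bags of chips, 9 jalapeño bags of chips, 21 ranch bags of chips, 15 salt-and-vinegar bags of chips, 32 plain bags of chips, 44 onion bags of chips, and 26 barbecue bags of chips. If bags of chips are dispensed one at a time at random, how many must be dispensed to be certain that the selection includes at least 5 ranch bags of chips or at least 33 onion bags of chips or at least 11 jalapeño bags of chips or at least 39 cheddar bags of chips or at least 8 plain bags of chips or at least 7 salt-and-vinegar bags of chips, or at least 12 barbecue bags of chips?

Each of the 7 flavors has its own threshold; avoid all of them simultaneously.
The worst case stops just short of every target: 38 cheddar, all 9 jalapeño, 4 ranch, 6 salt-and-vinegar, 7 plain, 32 onion, 11 barbecue — 38 + 9 + 4 + 6 + 7 + 32 + 11 = 107 bags of chips.
One more bag of chips must push some flavor to its target, so 107 + 1 = 108.

108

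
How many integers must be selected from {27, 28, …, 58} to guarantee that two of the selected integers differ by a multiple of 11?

Use the pigeonhole principle on residue classes: group the integers by remainder mod 11; there are 11 residue classes, each nonempty in this range.
Choosing one from each class (11 integers) avoids any shared remainder.
One more choice must repeat a class, so two differ by a multiple of 11. Hence 11 + 1 = 12.

12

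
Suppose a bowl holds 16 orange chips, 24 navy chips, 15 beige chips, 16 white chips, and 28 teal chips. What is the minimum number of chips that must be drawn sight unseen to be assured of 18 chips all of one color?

In the worst case we take at most 17 of each color, but all 16 orange, all 15 beige, and all 16 white (fewer than 17), giving 16 + 17 + 15 + 16 + 17 = 81.
One more chip then forces some color to 18, so 81 + 1 = 82.

82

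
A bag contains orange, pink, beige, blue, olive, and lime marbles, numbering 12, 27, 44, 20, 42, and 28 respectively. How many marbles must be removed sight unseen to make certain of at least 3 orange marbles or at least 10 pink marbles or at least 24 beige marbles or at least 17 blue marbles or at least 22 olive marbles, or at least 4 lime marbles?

75

Each of the 6 colors has its own threshold; avoid all of them simultaneously.
The worst case stops just short of every target: 2 orange, 9 pink, 23 beige, 16 blue, 21 olive, 3 lime — 2 + 9 + 23 + 16 + 21 + 3 = 74 marbles.
One more marble must push some color to its target, so 74 + 1 = 75.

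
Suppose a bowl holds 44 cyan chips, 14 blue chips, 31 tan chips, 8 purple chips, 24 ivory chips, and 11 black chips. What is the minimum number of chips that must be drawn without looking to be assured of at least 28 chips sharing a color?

Treat the 6 colors as pigeonholes.
In the worst case we take at most 27 of each color, but all 14 blue, all 8 purple, all 24 ivory, and all 11 black (fewer than 27), giving 27 + 14 + 27 + 8 + 24 + 11 = 111.
One more chip then forces some color to 28, so 111 + 1 = 112.

112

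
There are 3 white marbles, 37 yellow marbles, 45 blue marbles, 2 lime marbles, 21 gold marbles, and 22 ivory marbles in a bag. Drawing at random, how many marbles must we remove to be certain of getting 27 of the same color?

In the worst case we take at most 26 of each color, but all 3 white, all 2 lime, all 21 gold, and all 22 ivory (fewer than 26), giving 3 + 26 + 26 + 2 + 21 + 22 = 100.
One more marble then forces some color to 27, so 100 + 1 = 101.

101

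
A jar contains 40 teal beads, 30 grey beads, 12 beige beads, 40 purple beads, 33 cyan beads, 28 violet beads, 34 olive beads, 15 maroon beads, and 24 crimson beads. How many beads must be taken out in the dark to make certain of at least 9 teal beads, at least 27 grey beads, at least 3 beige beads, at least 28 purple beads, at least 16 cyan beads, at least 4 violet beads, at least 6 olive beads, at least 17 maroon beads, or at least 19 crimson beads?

Each of the 9 colors has its own threshold; avoid all of them simultaneously.
The worst case stops just short of every target: 8 teal, 26 grey, 2 beige, 27 purple, 15 cyan, 3 violet, 5 olive, all 15 maroon, 18 crimson — 8 + 26 + 2 + 27 + 15 + 3 + 5 + 15 + 18 = 119 beads.
One more bead must push some color to its target, so 119 + 1 = 120.

120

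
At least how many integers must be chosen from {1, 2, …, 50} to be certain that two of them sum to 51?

Partition {1, …, 50} into 25 pairs: {1,50}, {2,49}, …, {25,26}.
Choosing 25 integers — say the integers 1 through 25 — takes one from each pair and avoids the property.
Choosing 26 forces two into the same pair by pigeonhole, and those sum to 51. So 26.

26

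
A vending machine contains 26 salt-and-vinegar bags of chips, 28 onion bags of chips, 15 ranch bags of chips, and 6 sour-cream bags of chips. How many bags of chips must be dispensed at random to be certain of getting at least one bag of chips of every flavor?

The hardest flavor to obtain is sour-cream: we could draw every other bag of chips first — 75 − 6 = 69 bags of chips — without a single sour-cream one.
The next draw must be sour-cream, so 69 + 1 = 70.

70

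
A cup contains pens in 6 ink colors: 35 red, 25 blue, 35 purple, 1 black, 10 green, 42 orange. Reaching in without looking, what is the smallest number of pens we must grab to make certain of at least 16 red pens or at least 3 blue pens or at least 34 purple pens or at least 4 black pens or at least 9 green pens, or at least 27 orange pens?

86

Each of the 6 ink colors has its own threshold; avoid all of them simultaneously.
The worst case stops just short of every target: 15 red, 2 blue, 33 purple, all 1 black, 8 green, 26 orange — 15 + 2 + 33 + 1 + 8 + 26 = 85 pens.
One more pen must push some ink color to its target, so 85 + 1 = 86.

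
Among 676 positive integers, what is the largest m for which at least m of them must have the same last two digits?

7

There are 100 possible two-digit endings, which serve as the pigeonholes.
If each of the 100 possible two-digit endings held at most 6, the total would be at most 100 × 6 = 600 < 676, a contradiction.
So at least one holds ⌈676/100⌉ = 7.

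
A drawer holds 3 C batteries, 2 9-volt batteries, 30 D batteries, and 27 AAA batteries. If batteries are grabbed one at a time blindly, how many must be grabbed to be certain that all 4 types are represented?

61

The hardest type to obtain is 9-volt: we could draw every other battery first — 62 − 2 = 60 batteries — without a single 9-volt one.
The next draw must be 9-volt, so 60 + 1 = 61.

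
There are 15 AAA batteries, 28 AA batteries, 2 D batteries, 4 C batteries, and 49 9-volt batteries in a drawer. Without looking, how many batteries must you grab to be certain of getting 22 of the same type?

Treat the 5 types as pigeonholes.
In the worst case we take at most 21 of each type, but all 15 AAA, all 2 D, and all 4 C (fewer than 21), giving 15 + 21 + 2 + 4 + 21 = 63.
One more battery then forces some type to 22, so 63 + 1 = 64.

64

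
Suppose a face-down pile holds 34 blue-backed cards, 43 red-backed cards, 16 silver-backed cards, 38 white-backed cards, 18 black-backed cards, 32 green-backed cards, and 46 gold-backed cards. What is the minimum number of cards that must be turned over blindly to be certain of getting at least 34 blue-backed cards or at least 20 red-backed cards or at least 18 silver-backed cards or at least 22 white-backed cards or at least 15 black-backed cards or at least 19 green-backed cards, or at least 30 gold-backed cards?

The worst case stops just short of every target: 33 blue-backed, 19 red-backed, all 16 silver-backed, 21 white-backed, 14 black-backed, 18 green-backed, 29 gold-backed — 33 + 19 + 16 + 21 + 14 + 18 + 29 = 150 cards.
One more card must push some back color to its target, so 150 + 1 = 151.

151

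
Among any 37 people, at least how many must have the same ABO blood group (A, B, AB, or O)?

The 37 people fall into 4 ABO blood groups.
If each of the 4 ABO blood groups held at most 9, the total would be at most 4 × 9 = 36 < 37, a contradiction.
So at least one holds ⌈37/4⌉ = 10.

10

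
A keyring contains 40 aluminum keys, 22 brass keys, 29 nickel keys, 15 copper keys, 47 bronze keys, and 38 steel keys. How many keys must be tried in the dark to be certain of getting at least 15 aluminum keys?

The worst case draws every non-aluminum key first: 22 + 29 + 15 + 47 + 38 = 151.
The next 15 draws are then forced to be aluminum, giving 151 + 15 = 166.

166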